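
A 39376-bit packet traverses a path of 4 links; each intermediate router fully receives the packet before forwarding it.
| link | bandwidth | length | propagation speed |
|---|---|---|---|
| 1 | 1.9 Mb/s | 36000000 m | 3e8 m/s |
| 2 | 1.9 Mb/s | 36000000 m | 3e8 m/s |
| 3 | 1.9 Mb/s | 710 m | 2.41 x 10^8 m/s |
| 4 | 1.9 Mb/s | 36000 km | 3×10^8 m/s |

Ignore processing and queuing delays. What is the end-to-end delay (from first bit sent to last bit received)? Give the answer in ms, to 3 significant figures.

Transmission delay per hop = L/R = 39376/1900000 = 20.7242 ms; 4 hops → 82.8968 ms.
Propagation delays (d/s per hop): 120, 120, 0.00294606, 120 ms; sum = 360.003 ms.
End-to-end = 443 ms.

443 ms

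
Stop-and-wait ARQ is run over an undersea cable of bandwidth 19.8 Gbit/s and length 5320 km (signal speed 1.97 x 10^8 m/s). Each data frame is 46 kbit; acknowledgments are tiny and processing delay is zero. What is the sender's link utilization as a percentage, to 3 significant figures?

t_tx = L/R = 46000/19800000000 = 2.32323e-06 s.
t_prop = 5320000/197000000 = 0.0270051 s; RTT = 0.0540102 s.
Cycle = t_tx + RTT = 0.0540125 s.
Utilization = t_tx / cycle = 2.32323e-06/0.0540125 = 0.00430 %.

0.00430 %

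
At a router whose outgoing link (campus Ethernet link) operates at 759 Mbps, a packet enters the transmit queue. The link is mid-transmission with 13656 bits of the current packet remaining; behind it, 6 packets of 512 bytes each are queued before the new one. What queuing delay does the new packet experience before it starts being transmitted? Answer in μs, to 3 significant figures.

50.4 μs

Each queued packet: L/R = 4096/759000000 = 5.39657 μs.
6 queued → 32.3794 μs.
Plus remaining 13656 bits of current packet: 17.9921 μs.
Queuing delay = 50.4 μs.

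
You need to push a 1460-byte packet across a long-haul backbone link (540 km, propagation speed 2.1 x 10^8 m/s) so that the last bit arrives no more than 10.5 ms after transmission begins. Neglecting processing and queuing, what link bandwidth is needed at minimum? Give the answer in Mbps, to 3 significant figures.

1.47 Mbps

L = 11680 bits.
Propagation delay = 540000 / 210000000 = 2.57143 ms.
Transmission budget = 10.5 − 2.57143 = 7.92857 ms.
R ≥ L / t_tx = 11680 bits / 0.00792857 s = 1.47 Mbps.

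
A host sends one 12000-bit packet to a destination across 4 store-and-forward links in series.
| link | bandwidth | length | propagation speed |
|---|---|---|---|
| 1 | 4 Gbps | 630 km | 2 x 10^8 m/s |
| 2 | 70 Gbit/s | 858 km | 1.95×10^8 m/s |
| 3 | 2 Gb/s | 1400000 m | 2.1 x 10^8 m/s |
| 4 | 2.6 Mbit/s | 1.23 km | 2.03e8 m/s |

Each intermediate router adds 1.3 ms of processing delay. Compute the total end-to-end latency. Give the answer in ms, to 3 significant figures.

22.7 ms

Transmission delays (L/R per hop): 0.003, 0.000171429, 0.006, 4.61538 ms; sum = 4.62456 ms.
Propagation delays (d/s per hop): 3.15, 4.4, 6.66667, 0.00605911 ms; sum = 14.2227 ms.
Processing at 3 router(s): 3 × 1.3 ms = 3.9 ms.
End-to-end = 22.7 ms.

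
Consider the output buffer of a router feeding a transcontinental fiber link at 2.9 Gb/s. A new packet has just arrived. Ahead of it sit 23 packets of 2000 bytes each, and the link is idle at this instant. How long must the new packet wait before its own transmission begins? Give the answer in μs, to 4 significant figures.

Each queued packet: L/R = 16000/2900000000 = 5.51724 μs.
23 queued → 126.897 μs.
Queuing delay = 126.9 μs.

126.9 μs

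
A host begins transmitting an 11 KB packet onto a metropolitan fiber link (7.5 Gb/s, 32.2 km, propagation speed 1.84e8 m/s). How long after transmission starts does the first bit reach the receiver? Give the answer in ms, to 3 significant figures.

0.175 ms

First bit experiences only propagation delay: d/s = 32200/184000000 = 0.175 ms.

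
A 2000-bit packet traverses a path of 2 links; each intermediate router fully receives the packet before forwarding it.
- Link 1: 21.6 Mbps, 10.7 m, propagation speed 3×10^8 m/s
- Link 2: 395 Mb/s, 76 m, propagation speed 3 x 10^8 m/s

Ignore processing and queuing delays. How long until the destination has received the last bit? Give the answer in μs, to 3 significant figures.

Transmission delays (L/R per hop): 92.5926, 5.06329 μs; sum = 97.6559 μs.
Propagation delays (d/s per hop): 0.0356667, 0.253333 μs; sum = 0.289 μs.
End-to-end = 97.9 μs.

97.9 μs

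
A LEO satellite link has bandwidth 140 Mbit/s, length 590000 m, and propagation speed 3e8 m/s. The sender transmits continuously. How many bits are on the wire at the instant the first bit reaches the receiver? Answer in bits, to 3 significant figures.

275000 bits

Propagation delay = 590000 / 300000000 = 0.00196667 s.
BDP = R × t_prop = 140000000 × 0.00196667 = 275333 bits.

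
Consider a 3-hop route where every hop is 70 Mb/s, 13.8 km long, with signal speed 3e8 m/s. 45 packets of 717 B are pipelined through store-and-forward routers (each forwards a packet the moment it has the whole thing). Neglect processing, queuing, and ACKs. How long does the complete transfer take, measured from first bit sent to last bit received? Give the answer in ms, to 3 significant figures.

3.99 ms

Per-hop transmission t_tx = L/R = 5736/70000000 = 0.0819429 ms.
Per-hop propagation t_prop = 13800/300000000 = 0.046 ms.
Pipeline fill: first packet needs 3·t_tx to clear all hops; remaining 44 packets each add one t_tx.
Total = (3+45-1)·t_tx + 3·t_prop = 47·0.0819429 + 3·0.046 = 3.99 ms.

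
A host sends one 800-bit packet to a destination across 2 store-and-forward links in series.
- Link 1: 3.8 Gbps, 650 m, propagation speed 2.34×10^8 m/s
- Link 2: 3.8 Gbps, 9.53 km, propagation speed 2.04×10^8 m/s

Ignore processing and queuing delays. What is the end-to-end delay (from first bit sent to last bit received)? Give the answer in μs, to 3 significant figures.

49.9 μs

Transmission delay per hop = L/R = 800/3800000000 = 0.210526 μs; 2 hops → 0.421053 μs.
Propagation delays (d/s per hop): 2.77778, 46.7157 μs; sum = 49.4935 μs.
End-to-end = 49.9 μs.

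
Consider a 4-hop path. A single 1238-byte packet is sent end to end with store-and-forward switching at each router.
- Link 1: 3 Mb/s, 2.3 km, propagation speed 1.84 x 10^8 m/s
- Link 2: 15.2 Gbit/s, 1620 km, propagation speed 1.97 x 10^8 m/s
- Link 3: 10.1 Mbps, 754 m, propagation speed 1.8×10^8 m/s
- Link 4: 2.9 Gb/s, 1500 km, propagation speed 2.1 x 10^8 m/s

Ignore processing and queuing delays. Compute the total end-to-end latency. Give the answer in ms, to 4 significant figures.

L = 1238 × 8 = 9904 bits.
Transmission delays (L/R per hop): 3.30133, 0.000651579, 0.980594, 0.00341517 ms; sum = 4.28599 ms.
Propagation delays (d/s per hop): 0.0125, 8.22335, 0.00418889, 7.14286 ms; sum = 15.3829 ms.
End-to-end = 19.67 ms.

19.67 ms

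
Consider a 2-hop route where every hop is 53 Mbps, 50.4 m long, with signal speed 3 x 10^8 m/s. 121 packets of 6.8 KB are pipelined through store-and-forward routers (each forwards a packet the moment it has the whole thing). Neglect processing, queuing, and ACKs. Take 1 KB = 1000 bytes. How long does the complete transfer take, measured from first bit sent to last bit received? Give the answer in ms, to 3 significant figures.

Per-hop transmission t_tx = L/R = 54400/53000000 = 1.02642 ms.
Per-hop propagation t_prop = 50.4/300000000 = 0.000168 ms.
Pipeline fill: first packet needs 2·t_tx to clear all hops; remaining 120 packets each add one t_tx.
Total = (2+121-1)·t_tx + 2·t_prop = 122·1.02642 + 2·0.000168 = 125 ms.

125 ms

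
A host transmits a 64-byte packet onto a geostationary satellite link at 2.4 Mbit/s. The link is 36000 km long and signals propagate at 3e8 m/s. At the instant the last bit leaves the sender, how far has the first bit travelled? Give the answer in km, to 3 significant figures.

64.0 km

t_tx = L/R = 512/2400000 = 0.000213333 s.
Distance = s × t_tx = 300000000 × 0.000213333 = 64.0 km.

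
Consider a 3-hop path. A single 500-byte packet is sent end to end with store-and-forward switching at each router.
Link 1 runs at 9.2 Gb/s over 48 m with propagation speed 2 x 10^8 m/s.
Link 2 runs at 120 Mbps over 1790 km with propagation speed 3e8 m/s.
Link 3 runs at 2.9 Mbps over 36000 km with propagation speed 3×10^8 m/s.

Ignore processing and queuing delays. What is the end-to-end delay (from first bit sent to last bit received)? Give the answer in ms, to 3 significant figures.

127 ms

L = 500 × 8 = 4000 bits.
Transmission delays (L/R per hop): 0.000434783, 0.0333333, 1.37931 ms; sum = 1.41308 ms.
Propagation delays (d/s per hop): 0.00024, 5.96667, 120 ms; sum = 125.967 ms.
End-to-end = 127 ms.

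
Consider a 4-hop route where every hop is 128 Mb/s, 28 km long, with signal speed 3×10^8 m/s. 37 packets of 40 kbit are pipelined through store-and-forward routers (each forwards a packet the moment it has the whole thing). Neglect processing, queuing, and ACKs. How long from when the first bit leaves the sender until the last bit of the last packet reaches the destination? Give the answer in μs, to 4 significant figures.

12870 μs

Per-hop transmission t_tx = L/R = 40000/128000000 = 312.5 μs.
Per-hop propagation t_prop = 28000/300000000 = 93.3333 μs.
Pipeline fill: first packet needs 4·t_tx to clear all hops; remaining 36 packets each add one t_tx.
Total = (4+37-1)·t_tx + 4·t_prop = 40·312.5 + 4·93.3333 = 12870 μs.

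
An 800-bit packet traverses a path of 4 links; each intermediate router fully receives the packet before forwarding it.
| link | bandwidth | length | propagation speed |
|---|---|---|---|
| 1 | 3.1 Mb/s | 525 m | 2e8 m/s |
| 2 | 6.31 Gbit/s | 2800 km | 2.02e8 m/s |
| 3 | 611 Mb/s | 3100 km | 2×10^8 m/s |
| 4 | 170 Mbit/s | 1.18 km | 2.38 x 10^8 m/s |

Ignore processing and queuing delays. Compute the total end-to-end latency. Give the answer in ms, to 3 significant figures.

29.6 ms

Transmission delays (L/R per hop): 0.258065, 0.000126783, 0.00130933, 0.00470588 ms; sum = 0.264207 ms.
Propagation delays (d/s per hop): 0.002625, 13.8614, 15.5, 0.00495798 ms; sum = 29.369 ms.
End-to-end = 29.6 ms.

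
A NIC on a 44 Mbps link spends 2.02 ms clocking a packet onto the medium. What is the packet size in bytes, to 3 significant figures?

L = R × t_tx = 44000000 b/s × 0.00202 s = 88880 bits.
In bytes: 88880 / 8 = 11100 bytes.

11100 bytes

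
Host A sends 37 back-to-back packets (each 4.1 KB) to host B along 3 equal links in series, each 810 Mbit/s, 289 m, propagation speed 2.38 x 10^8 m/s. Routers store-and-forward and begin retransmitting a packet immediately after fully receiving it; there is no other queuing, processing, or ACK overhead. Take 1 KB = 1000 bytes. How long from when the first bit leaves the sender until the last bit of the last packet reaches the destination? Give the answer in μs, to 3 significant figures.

1580 μs

Per-hop transmission t_tx = L/R = 32800/810000000 = 40.4938 μs.
Per-hop propagation t_prop = 289/238000000 = 1.21429 μs.
Pipeline fill: first packet needs 3·t_tx to clear all hops; remaining 36 packets each add one t_tx.
Total = (3+37-1)·t_tx + 3·t_prop = 39·40.4938 + 3·1.21429 = 1580 μs.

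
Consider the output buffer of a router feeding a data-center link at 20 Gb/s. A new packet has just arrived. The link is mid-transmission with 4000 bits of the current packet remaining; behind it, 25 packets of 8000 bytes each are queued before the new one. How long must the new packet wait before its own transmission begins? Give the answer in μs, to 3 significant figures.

80.2 μs

Each queued packet: L/R = 64000/20000000000 = 3.2 μs.
25 queued → 80 μs.
Plus remaining 4000 bits of current packet: 0.2 μs.
Queuing delay = 80.2 μs.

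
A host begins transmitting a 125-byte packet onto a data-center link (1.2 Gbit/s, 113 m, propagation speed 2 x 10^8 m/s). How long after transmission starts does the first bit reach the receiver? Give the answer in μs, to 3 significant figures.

0.565 μs

First bit experiences only propagation delay: d/s = 113/200000000 = 0.565 μs.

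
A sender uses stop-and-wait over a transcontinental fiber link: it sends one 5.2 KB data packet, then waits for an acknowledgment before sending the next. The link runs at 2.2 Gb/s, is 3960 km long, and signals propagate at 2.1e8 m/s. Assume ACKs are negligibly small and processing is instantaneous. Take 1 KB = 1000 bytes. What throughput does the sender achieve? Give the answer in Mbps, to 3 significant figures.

1.10 Mbps

t_tx = L/R = 41600/2200000000 = 1.89091e-05 s.
t_prop = 3960000/210000000 = 0.0188571 s; RTT = 0.0377143 s.
Cycle = t_tx + RTT = 0.0377332 s.
Throughput = L / cycle = 41600 / 0.0377332 = 1.10 Mbps.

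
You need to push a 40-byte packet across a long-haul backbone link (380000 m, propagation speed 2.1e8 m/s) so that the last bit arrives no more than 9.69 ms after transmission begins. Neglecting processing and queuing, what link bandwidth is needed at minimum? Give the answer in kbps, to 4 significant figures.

40.61 kbps

L = 320 bits.
Propagation delay = 380000 / 210000000 = 1.80952 ms.
Transmission budget = 9.69 − 1.80952 = 7.88048 ms.
R ≥ L / t_tx = 320 bits / 0.00788048 s = 40.61 kbps.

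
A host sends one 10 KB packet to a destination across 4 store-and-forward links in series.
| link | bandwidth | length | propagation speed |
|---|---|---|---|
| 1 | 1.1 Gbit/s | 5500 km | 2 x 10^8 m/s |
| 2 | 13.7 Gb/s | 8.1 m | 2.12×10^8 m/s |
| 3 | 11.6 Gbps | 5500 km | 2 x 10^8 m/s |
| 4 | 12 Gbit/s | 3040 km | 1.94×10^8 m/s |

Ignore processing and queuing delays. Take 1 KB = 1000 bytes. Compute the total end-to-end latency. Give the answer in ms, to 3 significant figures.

70.8 ms

L = 80000 bits.
Transmission delays (L/R per hop): 0.0727273, 0.00583942, 0.00689655, 0.00666667 ms; sum = 0.0921299 ms.
Propagation delays (d/s per hop): 27.5, 3.82075e-05, 27.5, 15.6701 ms; sum = 70.6701 ms.
End-to-end = 70.8 ms.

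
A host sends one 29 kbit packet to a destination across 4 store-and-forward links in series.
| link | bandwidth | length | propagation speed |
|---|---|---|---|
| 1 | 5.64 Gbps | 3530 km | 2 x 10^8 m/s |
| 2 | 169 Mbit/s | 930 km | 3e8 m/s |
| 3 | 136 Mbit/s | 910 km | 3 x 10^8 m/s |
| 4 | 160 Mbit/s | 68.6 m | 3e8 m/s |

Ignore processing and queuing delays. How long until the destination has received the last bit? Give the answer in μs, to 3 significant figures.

L = 29000 bits.
Transmission delays (L/R per hop): 5.14184, 171.598, 213.235, 181.25 μs; sum = 571.225 μs.
Propagation delays (d/s per hop): 17650, 3100, 3033.33, 0.228667 μs; sum = 23783.6 μs.
End-to-end = 24400 μs.

24400 μs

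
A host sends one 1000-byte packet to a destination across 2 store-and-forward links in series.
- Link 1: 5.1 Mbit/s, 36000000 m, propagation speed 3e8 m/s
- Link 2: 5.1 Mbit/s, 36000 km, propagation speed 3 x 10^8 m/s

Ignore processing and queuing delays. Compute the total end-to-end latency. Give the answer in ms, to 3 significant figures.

243 ms

L = 1000 × 8 = 8000 bits.
Transmission delay per hop = L/R = 8000/5100000 = 1.56863 ms; 2 hops → 3.13725 ms.
Propagation delays (d/s per hop): 120, 120 ms; sum = 240 ms.
End-to-end = 243 ms.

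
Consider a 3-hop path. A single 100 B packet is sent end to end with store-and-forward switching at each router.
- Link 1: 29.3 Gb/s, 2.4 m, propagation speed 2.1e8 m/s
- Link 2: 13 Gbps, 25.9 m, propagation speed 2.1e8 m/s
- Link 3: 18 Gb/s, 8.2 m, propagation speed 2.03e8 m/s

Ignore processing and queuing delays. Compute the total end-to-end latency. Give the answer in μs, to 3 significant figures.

L = 100 × 8 = 800 bits.
Transmission delays (L/R per hop): 0.0273038, 0.0615385, 0.0444444 μs; sum = 0.133287 μs.
Propagation delays (d/s per hop): 0.0114286, 0.123333, 0.0403941 μs; sum = 0.175156 μs.
End-to-end = 0.308 μs.

0.308 μs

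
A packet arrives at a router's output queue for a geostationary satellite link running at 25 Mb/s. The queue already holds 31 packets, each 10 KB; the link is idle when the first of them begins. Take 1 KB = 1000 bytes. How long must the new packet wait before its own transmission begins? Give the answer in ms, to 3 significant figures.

Each queued packet: L/R = 80000/25000000 = 3.2 ms.
31 queued → 99.2 ms.
Queuing delay = 99.2 ms.

99.2 ms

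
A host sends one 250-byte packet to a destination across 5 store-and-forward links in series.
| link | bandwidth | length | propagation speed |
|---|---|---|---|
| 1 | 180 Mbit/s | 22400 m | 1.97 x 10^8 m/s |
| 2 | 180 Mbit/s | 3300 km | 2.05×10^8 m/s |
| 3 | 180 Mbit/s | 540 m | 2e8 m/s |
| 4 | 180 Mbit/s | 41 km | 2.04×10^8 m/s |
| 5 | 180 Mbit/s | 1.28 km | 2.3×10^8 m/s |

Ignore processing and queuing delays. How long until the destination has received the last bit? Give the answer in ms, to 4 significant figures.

16.48 ms

L = 250 × 8 = 2000 bits.
Transmission delay per hop = L/R = 2000/180000000 = 0.0111111 ms; 5 hops → 0.0555556 ms.
Propagation delays (d/s per hop): 0.113706, 16.0976, 0.0027, 0.20098, 0.00556522 ms; sum = 16.4205 ms.
End-to-end = 16.48 ms.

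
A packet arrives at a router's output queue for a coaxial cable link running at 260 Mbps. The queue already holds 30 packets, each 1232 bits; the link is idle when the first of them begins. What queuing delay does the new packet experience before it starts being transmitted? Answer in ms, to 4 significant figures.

0.1422 ms

Each queued packet: L/R = 1232/260000000 = 0.00473846 ms.
30 queued → 0.142154 ms.
Queuing delay = 0.1422 ms.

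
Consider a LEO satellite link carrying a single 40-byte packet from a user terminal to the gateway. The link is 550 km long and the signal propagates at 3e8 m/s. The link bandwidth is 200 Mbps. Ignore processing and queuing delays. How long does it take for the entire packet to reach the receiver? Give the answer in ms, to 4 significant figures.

1.835 ms

L = 40 × 8 = 320 bits.
Transmission delay = L/R = 320 / 200000000 = 0.0016 ms.
Propagation delay = d/s = 550000 m / 300000000 m/s = 1.83333 ms.
Total = 1.835 ms.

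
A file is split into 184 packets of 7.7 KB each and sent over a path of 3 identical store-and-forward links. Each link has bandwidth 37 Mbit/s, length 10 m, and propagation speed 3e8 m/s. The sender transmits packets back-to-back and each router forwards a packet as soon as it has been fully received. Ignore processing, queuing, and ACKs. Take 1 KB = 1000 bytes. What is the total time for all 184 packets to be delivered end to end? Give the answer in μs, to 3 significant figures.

310000 μs

Per-hop transmission t_tx = L/R = 61600/37000000 = 1664.86 μs.
Per-hop propagation t_prop = 10/300000000 = 0.0333333 μs.
Pipeline fill: first packet needs 3·t_tx to clear all hops; remaining 183 packets each add one t_tx.
Total = (3+184-1)·t_tx + 3·t_prop = 186·1664.86 + 3·0.0333333 = 310000 μs.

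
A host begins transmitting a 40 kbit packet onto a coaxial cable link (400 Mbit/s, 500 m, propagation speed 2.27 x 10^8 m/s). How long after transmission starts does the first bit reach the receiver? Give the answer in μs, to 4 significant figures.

2.203 μs

First bit experiences only propagation delay: d/s = 500/227000000 = 2.203 μs.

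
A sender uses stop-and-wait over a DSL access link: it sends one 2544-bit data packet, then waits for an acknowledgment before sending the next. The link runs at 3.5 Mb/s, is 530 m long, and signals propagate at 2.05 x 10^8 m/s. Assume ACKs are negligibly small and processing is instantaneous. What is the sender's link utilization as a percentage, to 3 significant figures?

t_tx = L/R = 2544/3500000 = 0.000726857 s.
t_prop = 530/2.05e+08 = 2.58537e-06 s; RTT = 5.17073e-06 s.
Cycle = t_tx + RTT = 0.000732028 s.
Utilization = t_tx / cycle = 0.000726857/0.000732028 = 99.3 %.

99.3 %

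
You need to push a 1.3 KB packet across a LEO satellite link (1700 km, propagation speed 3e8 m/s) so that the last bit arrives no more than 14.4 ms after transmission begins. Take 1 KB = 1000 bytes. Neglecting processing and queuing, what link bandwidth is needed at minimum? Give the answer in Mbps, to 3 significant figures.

L = 10400 bits.
Propagation delay = 1700000 / 300000000 = 5.66667 ms.
Transmission budget = 14.4 − 5.66667 = 8.73333 ms.
R ≥ L / t_tx = 10400 bits / 0.00873333 s = 1.19 Mbps.

1.19 Mbps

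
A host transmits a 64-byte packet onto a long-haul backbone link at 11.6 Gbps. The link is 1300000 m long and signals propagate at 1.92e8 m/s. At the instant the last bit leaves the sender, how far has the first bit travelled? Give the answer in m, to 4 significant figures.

t_tx = L/R = 512/11600000000 = 4.41379e-08 s.
Distance = s × t_tx = 192000000 × 4.41379e-08 = 8.474 m.

8.474 m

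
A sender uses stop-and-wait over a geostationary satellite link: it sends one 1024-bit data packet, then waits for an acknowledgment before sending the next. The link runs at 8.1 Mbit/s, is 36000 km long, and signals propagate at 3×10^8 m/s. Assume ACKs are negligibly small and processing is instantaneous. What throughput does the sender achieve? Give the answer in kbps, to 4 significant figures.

t_tx = L/R = 1024/8100000 = 0.00012642 s.
t_prop = 36000000/300000000 = 0.12 s; RTT = 0.24 s.
Cycle = t_tx + RTT = 0.240126 s.
Throughput = L / cycle = 1024 / 0.240126 = 4.264 kbps.

4.264 kbps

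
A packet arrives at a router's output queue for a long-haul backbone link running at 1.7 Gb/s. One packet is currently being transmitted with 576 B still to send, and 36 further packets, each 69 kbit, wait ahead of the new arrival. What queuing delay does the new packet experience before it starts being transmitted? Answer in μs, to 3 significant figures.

1460 μs

Each queued packet: L/R = 69000/1700000000 = 40.5882 μs.
36 queued → 1461.18 μs.
Plus remaining 4608 bits of current packet: 2.71059 μs.
Queuing delay = 1460 μs.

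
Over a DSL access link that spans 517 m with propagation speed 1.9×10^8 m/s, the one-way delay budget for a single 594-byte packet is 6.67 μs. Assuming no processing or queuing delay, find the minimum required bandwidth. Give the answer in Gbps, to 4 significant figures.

L = 4752 bits.
Propagation delay = 517 / 190000000 = 2.72105 μs.
Transmission budget = 6.67 − 2.72105 = 3.94895 μs.
R ≥ L / t_tx = 4752 bits / 3.94895e-06 s = 1.203 Gbps.

1.203 Gbps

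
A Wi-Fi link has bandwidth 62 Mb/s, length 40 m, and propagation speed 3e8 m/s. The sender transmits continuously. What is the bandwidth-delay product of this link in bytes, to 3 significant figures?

Propagation delay = 40 / 300000000 = 1.33333e-07 s.
BDP = R × t_prop = 62000000 × 1.33333e-07 = 8.26667 bits.
In bytes: 8.26667/8 = 1.03 bytes.

1.03 bytes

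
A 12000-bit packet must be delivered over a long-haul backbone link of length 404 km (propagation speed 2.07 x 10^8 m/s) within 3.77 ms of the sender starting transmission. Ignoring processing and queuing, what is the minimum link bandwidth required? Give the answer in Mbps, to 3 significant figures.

6.60 Mbps

Propagation delay = 404000 / 2.07e+08 = 1.95169 ms.
Transmission budget = 3.77 − 1.95169 = 1.81831 ms.
R ≥ L / t_tx = 12000 bits / 0.00181831 s = 6.60 Mbps.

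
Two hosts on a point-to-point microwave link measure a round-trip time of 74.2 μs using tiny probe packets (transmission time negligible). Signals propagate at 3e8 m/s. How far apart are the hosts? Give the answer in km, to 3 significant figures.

One-way propagation = RTT/2 = 37.1 μs.
d = s × t = 300000000 × 3.71e-05 = 11.1 km.

11.1 km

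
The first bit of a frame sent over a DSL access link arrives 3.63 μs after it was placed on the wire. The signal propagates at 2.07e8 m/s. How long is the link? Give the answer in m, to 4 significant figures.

d = s × t_prop = 2.07e+08 × 3.63e-06 = 751.4 m.

751.4 m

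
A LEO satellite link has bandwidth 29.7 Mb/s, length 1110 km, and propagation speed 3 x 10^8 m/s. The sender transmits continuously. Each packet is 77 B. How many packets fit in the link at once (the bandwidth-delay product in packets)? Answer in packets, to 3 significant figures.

Propagation delay = 1110000 / 300000000 = 0.0037 s.
BDP = R × t_prop = 29700000 × 0.0037 = 109890 bits.
In packets of 616 bits: 178 packets.

178 packets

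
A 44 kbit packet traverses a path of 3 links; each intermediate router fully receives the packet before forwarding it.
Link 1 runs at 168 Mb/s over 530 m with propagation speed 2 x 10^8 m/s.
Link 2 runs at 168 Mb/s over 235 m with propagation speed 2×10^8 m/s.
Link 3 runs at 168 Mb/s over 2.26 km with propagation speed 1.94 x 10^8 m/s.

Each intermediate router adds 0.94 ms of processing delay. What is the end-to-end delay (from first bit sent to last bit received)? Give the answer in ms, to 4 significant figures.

L = 44000 bits.
Transmission delay per hop = L/R = 44000/168000000 = 0.261905 ms; 3 hops → 0.785714 ms.
Propagation delays (d/s per hop): 0.00265, 0.001175, 0.0116495 ms; sum = 0.0154745 ms.
Processing at 2 router(s): 2 × 0.94 ms = 1.88 ms.
End-to-end = 2.681 ms.

2.681 ms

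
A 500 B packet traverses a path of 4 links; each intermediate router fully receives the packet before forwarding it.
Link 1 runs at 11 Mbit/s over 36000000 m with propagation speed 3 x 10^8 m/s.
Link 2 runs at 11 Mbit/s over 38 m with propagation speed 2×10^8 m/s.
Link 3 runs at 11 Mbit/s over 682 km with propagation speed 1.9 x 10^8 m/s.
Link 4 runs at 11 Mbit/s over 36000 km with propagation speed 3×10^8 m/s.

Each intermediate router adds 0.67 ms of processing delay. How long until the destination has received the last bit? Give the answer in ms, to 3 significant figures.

247 ms

L = 500 × 8 = 4000 bits.
Transmission delay per hop = L/R = 4000/11000000 = 0.363636 ms; 4 hops → 1.45455 ms.
Propagation delays (d/s per hop): 120, 0.00019, 3.58947, 120 ms; sum = 243.59 ms.
Processing at 3 router(s): 3 × 0.67 ms = 2.01 ms.
End-to-end = 247 ms.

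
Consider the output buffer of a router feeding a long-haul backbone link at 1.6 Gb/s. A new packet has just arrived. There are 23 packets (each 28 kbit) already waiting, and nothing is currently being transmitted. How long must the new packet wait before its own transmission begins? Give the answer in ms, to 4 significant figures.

0.4025 ms

Each queued packet: L/R = 28000/1600000000 = 0.0175 ms.
23 queued → 0.4025 ms.
Queuing delay = 0.4025 ms.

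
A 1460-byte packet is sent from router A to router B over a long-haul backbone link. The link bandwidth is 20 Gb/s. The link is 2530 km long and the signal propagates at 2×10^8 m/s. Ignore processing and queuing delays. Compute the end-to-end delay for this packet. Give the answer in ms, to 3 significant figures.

L = 1460 × 8 = 11680 bits.
Transmission delay = L/R = 11680 / 20000000000 = 0.000584 ms.
Propagation delay = d/s = 2530000 m / 200000000 m/s = 12.65 ms.
Total = 12.7 ms.

12.7 ms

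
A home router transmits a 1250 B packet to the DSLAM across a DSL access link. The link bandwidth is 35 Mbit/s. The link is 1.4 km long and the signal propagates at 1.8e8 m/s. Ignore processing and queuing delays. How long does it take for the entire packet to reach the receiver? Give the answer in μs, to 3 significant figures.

293 μs

L = 1250 × 8 = 10000 bits.
Transmission delay = L/R = 10000 / 35000000 = 285.714 μs.
Propagation delay = d/s = 1400 m / 180000000 m/s = 7.77778 μs.
Total = 293 μs.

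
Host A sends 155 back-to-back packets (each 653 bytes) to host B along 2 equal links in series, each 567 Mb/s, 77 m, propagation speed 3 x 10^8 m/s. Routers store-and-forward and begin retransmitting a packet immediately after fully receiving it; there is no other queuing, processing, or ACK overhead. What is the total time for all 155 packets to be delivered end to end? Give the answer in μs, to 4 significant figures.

Per-hop transmission t_tx = L/R = 5224/567000000 = 9.2134 μs.
Per-hop propagation t_prop = 77/300000000 = 0.256667 μs.
Pipeline fill: first packet needs 2·t_tx to clear all hops; remaining 154 packets each add one t_tx.
Total = (2+155-1)·t_tx + 2·t_prop = 156·9.2134 + 2·0.256667 = 1438 μs.

1438 μs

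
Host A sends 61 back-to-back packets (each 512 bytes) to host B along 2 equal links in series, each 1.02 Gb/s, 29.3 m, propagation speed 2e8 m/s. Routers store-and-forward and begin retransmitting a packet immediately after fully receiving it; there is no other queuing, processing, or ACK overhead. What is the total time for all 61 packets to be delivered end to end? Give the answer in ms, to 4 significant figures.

0.2493 ms

Per-hop transmission t_tx = L/R = 4096/1020000000 = 0.00401569 ms.
Per-hop propagation t_prop = 29.3/200000000 = 0.0001465 ms.
Pipeline fill: first packet needs 2·t_tx to clear all hops; remaining 60 packets each add one t_tx.
Total = (2+61-1)·t_tx + 2·t_prop = 62·0.00401569 + 2·0.0001465 = 0.2493 ms.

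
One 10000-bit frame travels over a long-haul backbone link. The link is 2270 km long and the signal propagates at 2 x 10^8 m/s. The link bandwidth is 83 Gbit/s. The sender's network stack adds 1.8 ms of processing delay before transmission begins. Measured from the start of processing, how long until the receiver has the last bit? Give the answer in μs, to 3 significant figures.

13200 μs

Transmission delay = L/R = 10000 / 83000000000 = 0.120482 μs.
Propagation delay = d/s = 2270000 m / 200000000 m/s = 11350 μs.
Plus processing delay 1.8 ms = 1800 μs.
Total = 13200 μs.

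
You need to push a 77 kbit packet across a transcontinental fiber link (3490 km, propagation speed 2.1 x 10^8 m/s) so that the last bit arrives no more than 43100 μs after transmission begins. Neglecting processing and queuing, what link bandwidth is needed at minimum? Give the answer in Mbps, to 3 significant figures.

Propagation delay = 3490000 / 210000000 = 16619 μs.
Transmission budget = 43100 − 16619 = 26481 μs.
R ≥ L / t_tx = 77000 bits / 0.026481 s = 2.91 Mbps.

2.91 Mbps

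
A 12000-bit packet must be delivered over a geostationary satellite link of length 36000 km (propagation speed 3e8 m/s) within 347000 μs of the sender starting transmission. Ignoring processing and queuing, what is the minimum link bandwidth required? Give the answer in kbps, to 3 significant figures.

Propagation delay = 36000000 / 300000000 = 120000 μs.
Transmission budget = 347000 − 120000 = 227000 μs.
R ≥ L / t_tx = 12000 bits / 0.227 s = 52.9 kbps.

52.9 kbps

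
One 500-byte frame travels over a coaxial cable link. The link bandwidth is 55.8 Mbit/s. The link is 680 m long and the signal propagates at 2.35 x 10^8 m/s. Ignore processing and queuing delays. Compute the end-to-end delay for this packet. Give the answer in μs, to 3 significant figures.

74.6 μs

L = 500 × 8 = 4000 bits.
Transmission delay = L/R = 4000 / 55800000 = 71.6846 μs.
Propagation delay = d/s = 680 m / 235000000 m/s = 2.89362 μs.
Total = 74.6 μs.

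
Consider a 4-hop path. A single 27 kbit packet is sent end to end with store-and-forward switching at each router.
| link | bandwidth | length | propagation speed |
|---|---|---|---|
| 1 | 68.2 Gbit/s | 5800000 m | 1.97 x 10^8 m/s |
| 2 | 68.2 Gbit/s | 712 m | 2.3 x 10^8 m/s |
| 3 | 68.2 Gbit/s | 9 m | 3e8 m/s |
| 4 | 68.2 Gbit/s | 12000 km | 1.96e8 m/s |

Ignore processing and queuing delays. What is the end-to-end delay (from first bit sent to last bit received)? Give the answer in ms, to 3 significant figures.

L = 27000 bits.
Transmission delay per hop = L/R = 27000/68200000000 = 0.000395894 ms; 4 hops → 0.00158358 ms.
Propagation delays (d/s per hop): 29.4416, 0.00309565, 3e-05, 61.2245 ms; sum = 90.6692 ms.
End-to-end = 90.7 ms.

90.7 ms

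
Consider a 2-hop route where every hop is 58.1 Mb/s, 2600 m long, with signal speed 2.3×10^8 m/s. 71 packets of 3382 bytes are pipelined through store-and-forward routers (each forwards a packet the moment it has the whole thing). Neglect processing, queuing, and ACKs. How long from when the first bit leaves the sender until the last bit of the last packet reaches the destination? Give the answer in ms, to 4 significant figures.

33.55 ms

Per-hop transmission t_tx = L/R = 27056/58100000 = 0.46568 ms.
Per-hop propagation t_prop = 2600/2.3e+08 = 0.0113043 ms.
Pipeline fill: first packet needs 2·t_tx to clear all hops; remaining 70 packets each add one t_tx.
Total = (2+71-1)·t_tx + 2·t_prop = 72·0.46568 + 2·0.0113043 = 33.55 ms.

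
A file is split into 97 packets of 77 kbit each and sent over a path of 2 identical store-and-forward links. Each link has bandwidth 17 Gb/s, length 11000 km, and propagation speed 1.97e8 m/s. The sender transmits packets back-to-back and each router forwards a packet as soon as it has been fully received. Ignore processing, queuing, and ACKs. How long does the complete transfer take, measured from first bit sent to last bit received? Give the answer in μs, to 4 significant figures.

112100 μs

Per-hop transmission t_tx = L/R = 77000/17000000000 = 4.52941 μs.
Per-hop propagation t_prop = 11000000/197000000 = 55837.6 μs.
Pipeline fill: first packet needs 2·t_tx to clear all hops; remaining 96 packets each add one t_tx.
Total = (2+97-1)·t_tx + 2·t_prop = 98·4.52941 + 2·55837.6 = 112100 μs.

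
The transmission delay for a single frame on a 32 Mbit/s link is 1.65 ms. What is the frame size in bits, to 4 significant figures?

L = R × t_tx = 32000000 b/s × 0.00165 s = 52800 bits.

52800 bits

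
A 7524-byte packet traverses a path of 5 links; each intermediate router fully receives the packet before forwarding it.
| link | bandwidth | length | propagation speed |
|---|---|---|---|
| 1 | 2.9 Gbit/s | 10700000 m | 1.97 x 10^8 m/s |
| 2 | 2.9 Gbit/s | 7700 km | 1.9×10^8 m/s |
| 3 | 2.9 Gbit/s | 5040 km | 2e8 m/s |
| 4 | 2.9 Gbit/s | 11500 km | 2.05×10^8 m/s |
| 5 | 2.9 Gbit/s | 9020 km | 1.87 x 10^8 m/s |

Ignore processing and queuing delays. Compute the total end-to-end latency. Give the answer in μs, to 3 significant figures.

L = 7524 × 8 = 60192 bits.
Transmission delay per hop = L/R = 60192/2900000000 = 20.7559 μs; 5 hops → 103.779 μs.
Propagation delays (d/s per hop): 54314.7, 40526.3, 25200, 56097.6, 48235.3 μs; sum = 224374 μs.
End-to-end = 224000 μs.

224000 μs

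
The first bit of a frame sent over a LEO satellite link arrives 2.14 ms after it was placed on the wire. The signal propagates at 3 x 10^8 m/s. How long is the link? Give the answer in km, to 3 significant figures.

642 km

d = s × t_prop = 300000000 × 0.00214 = 642 km.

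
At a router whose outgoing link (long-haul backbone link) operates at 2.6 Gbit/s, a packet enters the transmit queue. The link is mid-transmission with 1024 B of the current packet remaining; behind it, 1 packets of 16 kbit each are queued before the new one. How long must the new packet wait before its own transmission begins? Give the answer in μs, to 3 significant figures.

Each queued packet: L/R = 16000/2600000000 = 6.15385 μs.
1 queued → 6.15385 μs.
Plus remaining 8192 bits of current packet: 3.15077 μs.
Queuing delay = 9.30 μs.

9.30 μs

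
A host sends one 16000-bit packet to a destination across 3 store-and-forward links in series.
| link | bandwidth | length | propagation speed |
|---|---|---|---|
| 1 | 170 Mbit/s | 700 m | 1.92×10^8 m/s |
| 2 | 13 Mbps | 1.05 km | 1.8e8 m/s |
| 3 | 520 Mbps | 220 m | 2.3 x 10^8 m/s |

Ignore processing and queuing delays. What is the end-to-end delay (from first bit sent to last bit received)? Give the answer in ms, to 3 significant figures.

1.37 ms

Transmission delays (L/R per hop): 0.0941176, 1.23077, 0.0307692 ms; sum = 1.35566 ms.
Propagation delays (d/s per hop): 0.00364583, 0.00583333, 0.000956522 ms; sum = 0.0104357 ms.
End-to-end = 1.37 ms.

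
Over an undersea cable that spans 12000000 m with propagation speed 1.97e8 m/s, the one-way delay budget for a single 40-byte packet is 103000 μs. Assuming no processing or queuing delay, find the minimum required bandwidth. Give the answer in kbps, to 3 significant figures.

L = 320 bits.
Propagation delay = 12000000 / 197000000 = 60913.7 μs.
Transmission budget = 103000 − 60913.7 = 42086.3 μs.
R ≥ L / t_tx = 320 bits / 0.0420863 s = 7.60 kbps.

7.60 kbps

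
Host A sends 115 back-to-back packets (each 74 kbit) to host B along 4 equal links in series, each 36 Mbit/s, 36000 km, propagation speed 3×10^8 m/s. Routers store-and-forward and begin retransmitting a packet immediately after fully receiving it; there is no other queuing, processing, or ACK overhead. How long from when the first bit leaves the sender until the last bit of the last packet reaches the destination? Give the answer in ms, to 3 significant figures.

723 ms

Per-hop transmission t_tx = L/R = 74000/36000000 = 2.05556 ms.
Per-hop propagation t_prop = 36000000/300000000 = 120 ms.
Pipeline fill: first packet needs 4·t_tx to clear all hops; remaining 114 packets each add one t_tx.
Total = (4+115-1)·t_tx + 4·t_prop = 118·2.05556 + 4·120 = 723 ms.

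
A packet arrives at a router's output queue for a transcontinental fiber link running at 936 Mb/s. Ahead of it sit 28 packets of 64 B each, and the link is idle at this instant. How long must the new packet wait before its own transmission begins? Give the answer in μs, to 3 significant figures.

Each queued packet: L/R = 512/936000000 = 0.547009 μs.
28 queued → 15.3162 μs.
Queuing delay = 15.3 μs.

15.3 μs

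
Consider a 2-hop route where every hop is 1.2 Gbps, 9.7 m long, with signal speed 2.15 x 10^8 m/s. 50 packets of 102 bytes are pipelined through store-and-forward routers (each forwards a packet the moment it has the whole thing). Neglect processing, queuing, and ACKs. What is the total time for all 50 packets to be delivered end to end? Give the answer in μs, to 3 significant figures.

34.8 μs

Per-hop transmission t_tx = L/R = 816/1200000000 = 0.68 μs.
Per-hop propagation t_prop = 9.7/215000000 = 0.0451163 μs.
Pipeline fill: first packet needs 2·t_tx to clear all hops; remaining 49 packets each add one t_tx.
Total = (2+50-1)·t_tx + 2·t_prop = 51·0.68 + 2·0.0451163 = 34.8 μs.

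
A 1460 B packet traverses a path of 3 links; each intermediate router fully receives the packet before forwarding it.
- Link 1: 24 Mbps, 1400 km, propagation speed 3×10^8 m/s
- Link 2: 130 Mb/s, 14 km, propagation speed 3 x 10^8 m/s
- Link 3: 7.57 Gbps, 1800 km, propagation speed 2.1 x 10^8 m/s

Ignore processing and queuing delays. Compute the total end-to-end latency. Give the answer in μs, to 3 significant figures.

L = 1460 × 8 = 11680 bits.
Transmission delays (L/R per hop): 486.667, 89.8462, 1.54293 μs; sum = 578.056 μs.
Propagation delays (d/s per hop): 4666.67, 46.6667, 8571.43 μs; sum = 13284.8 μs.
End-to-end = 13900 μs.

13900 μs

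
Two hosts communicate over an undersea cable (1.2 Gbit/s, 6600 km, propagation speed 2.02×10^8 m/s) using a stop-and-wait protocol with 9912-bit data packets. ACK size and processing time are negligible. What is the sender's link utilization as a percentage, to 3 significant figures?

0.0126 %

t_tx = L/R = 9912/1200000000 = 8.26e-06 s.
t_prop = 6600000/202000000 = 0.0326733 s; RTT = 0.0653465 s.
Cycle = t_tx + RTT = 0.0653548 s.
Utilization = t_tx / cycle = 8.26e-06/0.0653548 = 0.0126 %.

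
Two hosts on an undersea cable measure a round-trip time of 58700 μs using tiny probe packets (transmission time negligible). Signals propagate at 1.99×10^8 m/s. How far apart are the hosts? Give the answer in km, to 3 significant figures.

5840 km

One-way propagation = RTT/2 = 29350 μs.
d = s × t = 199000000 × 0.02935 = 5840 km.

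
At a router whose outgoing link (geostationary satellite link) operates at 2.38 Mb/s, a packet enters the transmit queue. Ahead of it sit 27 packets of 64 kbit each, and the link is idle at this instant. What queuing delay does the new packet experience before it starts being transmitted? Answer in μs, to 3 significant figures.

726000 μs

Each queued packet: L/R = 64000/2380000 = 26890.8 μs.
27 queued → 726050 μs.
Queuing delay = 726000 μs.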